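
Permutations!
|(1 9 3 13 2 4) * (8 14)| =6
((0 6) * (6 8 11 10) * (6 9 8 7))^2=((0 7 6)(8 11 10 9))^2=(0 6 7)(8 10)(9 11)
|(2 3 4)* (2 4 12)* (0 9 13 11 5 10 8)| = 21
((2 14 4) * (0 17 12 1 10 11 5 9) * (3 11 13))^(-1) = (0 9 5 11 3 13 10 1 12 17)(2 4 14)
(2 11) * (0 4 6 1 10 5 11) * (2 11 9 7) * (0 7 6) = [4, 10, 7, 3, 0, 9, 1, 2, 8, 6, 5, 11] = (11)(0 4)(1 10 5 9 6)(2 7)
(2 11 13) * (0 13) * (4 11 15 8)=[13, 1, 15, 3, 11, 5, 6, 7, 4, 9, 10, 0, 12, 2, 14, 8]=(0 13 2 15 8 4 11)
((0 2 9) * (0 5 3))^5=(9)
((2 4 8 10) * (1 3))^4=(10)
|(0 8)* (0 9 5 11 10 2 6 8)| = |(2 6 8 9 5 11 10)| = 7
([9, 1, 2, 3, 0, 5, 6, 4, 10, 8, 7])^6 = [0, 1, 2, 3, 4, 5, 6, 7, 8, 9, 10]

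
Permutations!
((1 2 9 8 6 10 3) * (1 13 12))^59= (1 10 2 3 9 13 8 12 6)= ((1 2 9 8 6 10 3 13 12))^59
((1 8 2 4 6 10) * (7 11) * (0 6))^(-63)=(7 11)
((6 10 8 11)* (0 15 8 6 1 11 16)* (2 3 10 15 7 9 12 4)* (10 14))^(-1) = ((0 7 9 12 4 2 3 14 10 6 15 8 16)(1 11))^(-1) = (0 16 8 15 6 10 14 3 2 4 12 9 7)(1 11)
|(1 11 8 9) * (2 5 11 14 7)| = 8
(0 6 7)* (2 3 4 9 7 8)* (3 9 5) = (0 6 8 2 9 7)(3 4 5) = [6, 1, 9, 4, 5, 3, 8, 0, 2, 7]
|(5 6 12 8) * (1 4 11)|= |(1 4 11)(5 6 12 8)|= 12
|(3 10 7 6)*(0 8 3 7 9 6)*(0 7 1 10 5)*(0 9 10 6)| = 10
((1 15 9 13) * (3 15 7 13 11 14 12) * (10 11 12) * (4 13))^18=(1 4)(3 9)(7 13)(12 15)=((1 7 4 13)(3 15 9 12)(10 11 14))^18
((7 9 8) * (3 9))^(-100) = (9)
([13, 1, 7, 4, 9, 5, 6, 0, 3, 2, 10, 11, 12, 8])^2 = [8, 1, 0, 9, 2, 5, 6, 13, 4, 7, 10, 11, 12, 3]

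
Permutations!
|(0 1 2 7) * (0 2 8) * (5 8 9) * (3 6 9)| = 14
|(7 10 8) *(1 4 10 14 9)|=7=|(1 4 10 8 7 14 9)|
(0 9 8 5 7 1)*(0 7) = (0 9 8 5)(1 7) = [9, 7, 2, 3, 4, 0, 6, 1, 5, 8]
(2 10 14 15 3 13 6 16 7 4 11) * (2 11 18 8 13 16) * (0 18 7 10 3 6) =(0 18 8 13)(2 3 16 10 14 15 6)(4 7) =[18, 1, 3, 16, 7, 5, 2, 4, 13, 9, 14, 11, 12, 0, 15, 6, 10, 17, 8]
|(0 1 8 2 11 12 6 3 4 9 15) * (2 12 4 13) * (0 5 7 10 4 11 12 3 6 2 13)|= |(0 1 8 3)(2 12)(4 9 15 5 7 10)|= 12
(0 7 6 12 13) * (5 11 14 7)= [5, 1, 2, 3, 4, 11, 12, 6, 8, 9, 10, 14, 13, 0, 7]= (0 5 11 14 7 6 12 13)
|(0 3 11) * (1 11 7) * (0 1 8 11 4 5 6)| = |(0 3 7 8 11 1 4 5 6)| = 9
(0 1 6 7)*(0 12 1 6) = (0 6 7 12 1) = [6, 0, 2, 3, 4, 5, 7, 12, 8, 9, 10, 11, 1]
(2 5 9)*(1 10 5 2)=[0, 10, 2, 3, 4, 9, 6, 7, 8, 1, 5]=(1 10 5 9)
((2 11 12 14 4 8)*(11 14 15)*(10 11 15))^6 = (15)(2 4)(8 14)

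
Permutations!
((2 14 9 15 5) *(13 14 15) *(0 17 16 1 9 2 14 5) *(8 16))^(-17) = (0 9 15 1 2 16 14 8 5 17 13) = ((0 17 8 16 1 9 13 5 14 2 15))^(-17)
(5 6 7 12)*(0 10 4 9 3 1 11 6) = (0 10 4 9 3 1 11 6 7 12 5) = [10, 11, 2, 1, 9, 0, 7, 12, 8, 3, 4, 6, 5]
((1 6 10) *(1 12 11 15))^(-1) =(1 15 11 12 10 6)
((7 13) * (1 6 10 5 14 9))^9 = ((1 6 10 5 14 9)(7 13))^9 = (1 5)(6 14)(7 13)(9 10)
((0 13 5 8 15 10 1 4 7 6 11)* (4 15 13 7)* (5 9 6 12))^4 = (0 8 11 5 6 12 9 7 13)(1 15 10)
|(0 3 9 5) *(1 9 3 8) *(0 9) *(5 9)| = 3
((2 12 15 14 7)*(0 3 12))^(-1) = ((0 3 12 15 14 7 2))^(-1) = (0 2 7 14 15 12 3)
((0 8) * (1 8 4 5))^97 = ((0 4 5 1 8))^97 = (0 5 8 4 1)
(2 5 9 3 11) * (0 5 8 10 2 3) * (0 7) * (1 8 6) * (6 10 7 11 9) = [5, 8, 10, 9, 4, 6, 1, 0, 7, 11, 2, 3] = (0 5 6 1 8 7)(2 10)(3 9 11)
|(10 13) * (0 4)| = |(0 4)(10 13)| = 2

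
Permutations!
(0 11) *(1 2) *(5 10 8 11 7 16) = [7, 2, 1, 3, 4, 10, 6, 16, 11, 9, 8, 0, 12, 13, 14, 15, 5] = (0 7 16 5 10 8 11)(1 2)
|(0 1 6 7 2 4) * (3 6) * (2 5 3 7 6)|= 7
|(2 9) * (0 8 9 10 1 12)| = 7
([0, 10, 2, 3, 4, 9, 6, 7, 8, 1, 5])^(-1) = [0, 9, 2, 3, 4, 10, 6, 7, 8, 5, 1]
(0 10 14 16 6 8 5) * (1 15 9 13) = (0 10 14 16 6 8 5)(1 15 9 13) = [10, 15, 2, 3, 4, 0, 8, 7, 5, 13, 14, 11, 12, 1, 16, 9, 6]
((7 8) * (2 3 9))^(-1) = ((2 3 9)(7 8))^(-1) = (2 9 3)(7 8)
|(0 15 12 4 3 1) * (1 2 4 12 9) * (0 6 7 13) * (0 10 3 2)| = 18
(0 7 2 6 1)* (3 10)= (0 7 2 6 1)(3 10)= [7, 0, 6, 10, 4, 5, 1, 2, 8, 9, 3]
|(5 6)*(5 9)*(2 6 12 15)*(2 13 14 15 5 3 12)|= 6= |(2 6 9 3 12 5)(13 14 15)|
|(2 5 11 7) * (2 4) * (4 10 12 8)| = 8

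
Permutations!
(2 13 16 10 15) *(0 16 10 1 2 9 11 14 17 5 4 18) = (0 16 1 2 13 10 15 9 11 14 17 5 4 18) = [16, 2, 13, 3, 18, 4, 6, 7, 8, 11, 15, 14, 12, 10, 17, 9, 1, 5, 0]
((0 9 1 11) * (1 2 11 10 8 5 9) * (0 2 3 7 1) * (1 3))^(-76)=((1 10 8 5 9)(2 11)(3 7))^(-76)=(11)(1 9 5 8 10)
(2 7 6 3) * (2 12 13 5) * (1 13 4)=(1 13 5 2 7 6 3 12 4)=[0, 13, 7, 12, 1, 2, 3, 6, 8, 9, 10, 11, 4, 5]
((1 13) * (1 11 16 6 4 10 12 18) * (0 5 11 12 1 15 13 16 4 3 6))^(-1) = ((0 5 11 4 10 1 16)(3 6)(12 18 15 13))^(-1) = (0 16 1 10 4 11 5)(3 6)(12 13 15 18)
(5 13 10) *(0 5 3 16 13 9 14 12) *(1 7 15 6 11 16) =(0 5 9 14 12)(1 7 15 6 11 16 13 10 3) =[5, 7, 2, 1, 4, 9, 11, 15, 8, 14, 3, 16, 0, 10, 12, 6, 13]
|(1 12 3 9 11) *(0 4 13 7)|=|(0 4 13 7)(1 12 3 9 11)|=20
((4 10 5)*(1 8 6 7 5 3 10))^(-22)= (10)(1 6 5)(4 8 7)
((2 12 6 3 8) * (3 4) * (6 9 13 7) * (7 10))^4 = (2 10 3 9 6)(4 12 7 8 13)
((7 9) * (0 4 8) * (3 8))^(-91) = (0 4 3 8)(7 9)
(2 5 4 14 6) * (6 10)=(2 5 4 14 10 6)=[0, 1, 5, 3, 14, 4, 2, 7, 8, 9, 6, 11, 12, 13, 10]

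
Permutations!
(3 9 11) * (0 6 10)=(0 6 10)(3 9 11)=[6, 1, 2, 9, 4, 5, 10, 7, 8, 11, 0, 3]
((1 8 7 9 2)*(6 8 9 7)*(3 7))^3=((1 9 2)(3 7)(6 8))^3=(9)(3 7)(6 8)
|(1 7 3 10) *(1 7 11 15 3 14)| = 7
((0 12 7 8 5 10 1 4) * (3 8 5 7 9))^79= (0 4 1 10 5 7 8 3 9 12)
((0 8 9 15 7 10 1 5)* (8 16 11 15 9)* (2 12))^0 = (16)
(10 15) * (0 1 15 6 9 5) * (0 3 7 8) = (0 1 15 10 6 9 5 3 7 8) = [1, 15, 2, 7, 4, 3, 9, 8, 0, 5, 6, 11, 12, 13, 14, 10]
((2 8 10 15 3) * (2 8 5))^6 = (3 10)(8 15)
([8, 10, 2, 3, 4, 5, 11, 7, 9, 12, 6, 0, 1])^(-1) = [11, 12, 2, 3, 4, 5, 10, 7, 0, 8, 1, 6, 9]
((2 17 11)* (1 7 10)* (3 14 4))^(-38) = ((1 7 10)(2 17 11)(3 14 4))^(-38) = (1 7 10)(2 17 11)(3 14 4)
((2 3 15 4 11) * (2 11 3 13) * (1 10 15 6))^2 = (1 15 3)(4 6 10)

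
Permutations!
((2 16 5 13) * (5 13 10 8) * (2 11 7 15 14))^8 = ((2 16 13 11 7 15 14)(5 10 8))^8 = (2 16 13 11 7 15 14)(5 8 10)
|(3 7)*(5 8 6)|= |(3 7)(5 8 6)|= 6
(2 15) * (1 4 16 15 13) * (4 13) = (1 13)(2 4 16 15) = [0, 13, 4, 3, 16, 5, 6, 7, 8, 9, 10, 11, 12, 1, 14, 2, 15]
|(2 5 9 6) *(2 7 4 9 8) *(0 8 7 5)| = 15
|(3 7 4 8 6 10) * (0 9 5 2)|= 12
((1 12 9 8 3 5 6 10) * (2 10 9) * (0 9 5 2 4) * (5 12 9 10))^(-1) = (0 4 12 6 5 2 3 8 9 1 10)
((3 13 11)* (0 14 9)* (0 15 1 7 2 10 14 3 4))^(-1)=(0 4 11 13 3)(1 15 9 14 10 2 7)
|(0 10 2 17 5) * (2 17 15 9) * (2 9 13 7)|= 4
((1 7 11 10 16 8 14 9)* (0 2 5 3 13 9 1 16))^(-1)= ((0 2 5 3 13 9 16 8 14 1 7 11 10))^(-1)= (0 10 11 7 1 14 8 16 9 13 3 5 2)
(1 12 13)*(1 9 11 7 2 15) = (1 12 13 9 11 7 2 15) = [0, 12, 15, 3, 4, 5, 6, 2, 8, 11, 10, 7, 13, 9, 14, 1]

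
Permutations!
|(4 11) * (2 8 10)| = 6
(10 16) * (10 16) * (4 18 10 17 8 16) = (4 18 10 17 8 16) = [0, 1, 2, 3, 18, 5, 6, 7, 16, 9, 17, 11, 12, 13, 14, 15, 4, 8, 10]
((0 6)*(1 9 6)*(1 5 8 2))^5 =(0 9 2 5 6 1 8)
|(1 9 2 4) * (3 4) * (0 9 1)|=|(0 9 2 3 4)|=5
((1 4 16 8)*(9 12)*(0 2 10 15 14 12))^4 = (16)(0 14 2 12 10 9 15)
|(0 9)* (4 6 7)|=6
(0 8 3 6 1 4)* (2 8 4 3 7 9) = (0 4)(1 3 6)(2 8 7 9) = [4, 3, 8, 6, 0, 5, 1, 9, 7, 2]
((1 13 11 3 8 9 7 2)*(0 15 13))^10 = ((0 15 13 11 3 8 9 7 2 1))^10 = (15)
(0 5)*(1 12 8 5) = (0 1 12 8 5) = [1, 12, 2, 3, 4, 0, 6, 7, 5, 9, 10, 11, 8]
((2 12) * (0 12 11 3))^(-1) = ((0 12 2 11 3))^(-1) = (0 3 11 2 12)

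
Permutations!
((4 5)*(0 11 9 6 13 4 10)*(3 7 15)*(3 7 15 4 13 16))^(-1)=(0 10 5 4 7 15 3 16 6 9 11)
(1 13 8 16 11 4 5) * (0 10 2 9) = (0 10 2 9)(1 13 8 16 11 4 5) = [10, 13, 9, 3, 5, 1, 6, 7, 16, 0, 2, 4, 12, 8, 14, 15, 11]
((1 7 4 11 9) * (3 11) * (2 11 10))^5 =((1 7 4 3 10 2 11 9))^5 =(1 2 4 9 10 7 11 3)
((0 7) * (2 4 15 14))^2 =((0 7)(2 4 15 14))^2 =(2 15)(4 14)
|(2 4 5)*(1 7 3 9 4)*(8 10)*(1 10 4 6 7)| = 20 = |(2 10 8 4 5)(3 9 6 7)|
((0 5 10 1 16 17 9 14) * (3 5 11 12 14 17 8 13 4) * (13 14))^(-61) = ((0 11 12 13 4 3 5 10 1 16 8 14)(9 17))^(-61) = (0 14 8 16 1 10 5 3 4 13 12 11)(9 17)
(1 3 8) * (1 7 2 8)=(1 3)(2 8 7)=[0, 3, 8, 1, 4, 5, 6, 2, 7]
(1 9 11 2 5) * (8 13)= (1 9 11 2 5)(8 13)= [0, 9, 5, 3, 4, 1, 6, 7, 13, 11, 10, 2, 12, 8]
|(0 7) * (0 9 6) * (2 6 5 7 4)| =12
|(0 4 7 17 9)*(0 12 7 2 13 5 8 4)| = |(2 13 5 8 4)(7 17 9 12)| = 20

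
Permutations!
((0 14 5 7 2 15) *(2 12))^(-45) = ((0 14 5 7 12 2 15))^(-45) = (0 12 14 2 5 15 7)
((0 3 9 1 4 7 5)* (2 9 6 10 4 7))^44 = (0 4 7 6 9)(1 3 2 5 10)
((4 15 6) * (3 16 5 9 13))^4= (3 13 9 5 16)(4 15 6)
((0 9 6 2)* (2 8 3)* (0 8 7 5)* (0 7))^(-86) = ((0 9 6)(2 8 3)(5 7))^(-86) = (0 9 6)(2 8 3)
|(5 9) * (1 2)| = 2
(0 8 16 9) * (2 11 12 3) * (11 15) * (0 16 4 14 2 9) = (0 8 4 14 2 15 11 12 3 9 16) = [8, 1, 15, 9, 14, 5, 6, 7, 4, 16, 10, 12, 3, 13, 2, 11, 0]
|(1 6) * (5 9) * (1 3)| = 6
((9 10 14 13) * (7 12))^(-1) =((7 12)(9 10 14 13))^(-1) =(7 12)(9 13 14 10)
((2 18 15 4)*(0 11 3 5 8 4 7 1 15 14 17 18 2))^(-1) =((0 11 3 5 8 4)(1 15 7)(14 17 18))^(-1) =(0 4 8 5 3 11)(1 7 15)(14 18 17)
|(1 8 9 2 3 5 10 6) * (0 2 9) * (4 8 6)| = |(0 2 3 5 10 4 8)(1 6)| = 14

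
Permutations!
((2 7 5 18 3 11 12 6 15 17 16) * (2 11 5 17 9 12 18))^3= (2 16 3 7 11 5 17 18)(6 12 9 15)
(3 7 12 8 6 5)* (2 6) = (2 6 5 3 7 12 8) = [0, 1, 6, 7, 4, 3, 5, 12, 2, 9, 10, 11, 8]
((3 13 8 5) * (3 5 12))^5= ((3 13 8 12))^5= (3 13 8 12)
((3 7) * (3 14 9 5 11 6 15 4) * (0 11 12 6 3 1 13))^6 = (0 5 13 9 1 14 4 7 15 3 6 11 12)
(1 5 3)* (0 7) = [7, 5, 2, 1, 4, 3, 6, 0] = (0 7)(1 5 3)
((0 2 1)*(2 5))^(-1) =(0 1 2 5) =((0 5 2 1))^(-1)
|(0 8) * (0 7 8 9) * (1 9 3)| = 4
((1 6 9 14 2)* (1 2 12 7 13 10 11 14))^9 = (7 11)(10 12)(13 14)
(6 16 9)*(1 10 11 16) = (1 10 11 16 9 6) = [0, 10, 2, 3, 4, 5, 1, 7, 8, 6, 11, 16, 12, 13, 14, 15, 9]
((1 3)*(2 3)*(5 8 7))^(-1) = (1 3 2)(5 7 8)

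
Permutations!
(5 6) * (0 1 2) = (0 1 2)(5 6) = [1, 2, 0, 3, 4, 6, 5]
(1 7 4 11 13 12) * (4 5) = [0, 7, 2, 3, 11, 4, 6, 5, 8, 9, 10, 13, 1, 12] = (1 7 5 4 11 13 12)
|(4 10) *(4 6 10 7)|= |(4 7)(6 10)|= 2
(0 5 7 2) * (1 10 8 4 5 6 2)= [6, 10, 0, 3, 5, 7, 2, 1, 4, 9, 8]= (0 6 2)(1 10 8 4 5 7)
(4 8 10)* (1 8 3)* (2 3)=[0, 8, 3, 1, 2, 5, 6, 7, 10, 9, 4]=(1 8 10 4 2 3)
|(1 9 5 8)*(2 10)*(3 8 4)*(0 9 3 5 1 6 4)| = |(0 9 1 3 8 6 4 5)(2 10)| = 8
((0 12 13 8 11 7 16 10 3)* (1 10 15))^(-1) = (0 3 10 1 15 16 7 11 8 13 12)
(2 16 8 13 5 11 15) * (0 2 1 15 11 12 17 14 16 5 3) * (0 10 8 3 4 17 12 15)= (0 2 5 15 1)(3 10 8 13 4 17 14 16)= [2, 0, 5, 10, 17, 15, 6, 7, 13, 9, 8, 11, 12, 4, 16, 1, 3, 14]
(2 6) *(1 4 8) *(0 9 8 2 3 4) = (0 9 8 1)(2 6 3 4) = [9, 0, 6, 4, 2, 5, 3, 7, 1, 8]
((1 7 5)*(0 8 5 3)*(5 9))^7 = (9)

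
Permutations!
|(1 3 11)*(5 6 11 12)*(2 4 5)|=8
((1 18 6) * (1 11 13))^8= ((1 18 6 11 13))^8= (1 11 18 13 6)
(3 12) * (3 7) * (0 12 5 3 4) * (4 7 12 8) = (12)(0 8 4)(3 5) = [8, 1, 2, 5, 0, 3, 6, 7, 4, 9, 10, 11, 12]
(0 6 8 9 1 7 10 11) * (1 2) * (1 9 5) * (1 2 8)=[6, 7, 9, 3, 4, 2, 1, 10, 5, 8, 11, 0]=(0 6 1 7 10 11)(2 9 8 5)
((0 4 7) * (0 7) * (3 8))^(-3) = ((0 4)(3 8))^(-3) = (0 4)(3 8)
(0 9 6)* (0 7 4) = (0 9 6 7 4) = [9, 1, 2, 3, 0, 5, 7, 4, 8, 6]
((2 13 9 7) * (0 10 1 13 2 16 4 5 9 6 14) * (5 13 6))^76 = (0 10 1 6 14)(4 7 5)(9 13 16)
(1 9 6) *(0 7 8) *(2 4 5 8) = (0 7 2 4 5 8)(1 9 6) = [7, 9, 4, 3, 5, 8, 1, 2, 0, 6]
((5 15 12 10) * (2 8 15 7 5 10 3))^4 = ((2 8 15 12 3)(5 7))^4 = (2 3 12 15 8)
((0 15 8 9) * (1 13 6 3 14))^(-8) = (15)(1 6 14 13 3)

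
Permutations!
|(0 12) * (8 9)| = 2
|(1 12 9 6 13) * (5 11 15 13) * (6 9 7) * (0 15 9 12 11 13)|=8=|(0 15)(1 11 9 12 7 6 5 13)|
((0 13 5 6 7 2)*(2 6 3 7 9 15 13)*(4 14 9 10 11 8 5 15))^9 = ((0 2)(3 7 6 10 11 8 5)(4 14 9)(13 15))^9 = (0 2)(3 6 11 5 7 10 8)(13 15)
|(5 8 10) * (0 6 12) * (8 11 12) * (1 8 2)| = 9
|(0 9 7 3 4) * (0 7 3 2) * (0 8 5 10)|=|(0 9 3 4 7 2 8 5 10)|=9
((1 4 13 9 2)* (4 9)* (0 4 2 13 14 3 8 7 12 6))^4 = (0 8)(3 6)(4 7)(12 14)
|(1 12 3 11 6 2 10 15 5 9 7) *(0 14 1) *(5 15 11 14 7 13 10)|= 28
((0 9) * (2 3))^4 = (9) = ((0 9)(2 3))^4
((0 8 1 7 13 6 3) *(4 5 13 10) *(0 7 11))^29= ((0 8 1 11)(3 7 10 4 5 13 6))^29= (0 8 1 11)(3 7 10 4 5 13 6)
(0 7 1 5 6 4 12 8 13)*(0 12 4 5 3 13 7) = (1 3 13 12 8 7)(5 6) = [0, 3, 2, 13, 4, 6, 5, 1, 7, 9, 10, 11, 8, 12]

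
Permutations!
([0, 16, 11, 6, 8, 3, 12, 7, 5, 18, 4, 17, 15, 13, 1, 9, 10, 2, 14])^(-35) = [0, 8, 11, 9, 6, 15, 18, 7, 12, 16, 3, 17, 14, 13, 4, 1, 5, 2, 10]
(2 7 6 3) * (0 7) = [7, 1, 0, 2, 4, 5, 3, 6] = (0 7 6 3 2)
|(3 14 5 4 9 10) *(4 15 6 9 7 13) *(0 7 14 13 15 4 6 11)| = |(0 7 15 11)(3 13 6 9 10)(4 14 5)| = 60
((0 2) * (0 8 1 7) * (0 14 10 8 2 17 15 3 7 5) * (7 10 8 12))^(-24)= ((0 17 15 3 10 12 7 14 8 1 5))^(-24)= (0 1 14 12 3 17 5 8 7 10 15)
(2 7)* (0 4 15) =(0 4 15)(2 7) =[4, 1, 7, 3, 15, 5, 6, 2, 8, 9, 10, 11, 12, 13, 14, 0]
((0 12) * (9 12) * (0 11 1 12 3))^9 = ((0 9 3)(1 12 11))^9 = (12)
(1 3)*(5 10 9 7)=(1 3)(5 10 9 7)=[0, 3, 2, 1, 4, 10, 6, 5, 8, 7, 9]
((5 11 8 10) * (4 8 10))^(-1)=(4 8)(5 10 11)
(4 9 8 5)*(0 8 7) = (0 8 5 4 9 7) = [8, 1, 2, 3, 9, 4, 6, 0, 5, 7]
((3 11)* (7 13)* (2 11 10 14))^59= ((2 11 3 10 14)(7 13))^59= (2 14 10 3 11)(7 13)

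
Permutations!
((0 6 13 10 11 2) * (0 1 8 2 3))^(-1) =((0 6 13 10 11 3)(1 8 2))^(-1) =(0 3 11 10 13 6)(1 2 8)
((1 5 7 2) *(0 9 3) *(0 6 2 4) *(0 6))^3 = (9)(1 4)(2 7)(5 6)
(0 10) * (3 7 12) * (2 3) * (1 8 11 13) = (0 10)(1 8 11 13)(2 3 7 12) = [10, 8, 3, 7, 4, 5, 6, 12, 11, 9, 0, 13, 2, 1]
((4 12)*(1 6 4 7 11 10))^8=(1 6 4 12 7 11 10)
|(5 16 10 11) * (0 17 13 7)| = 4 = |(0 17 13 7)(5 16 10 11)|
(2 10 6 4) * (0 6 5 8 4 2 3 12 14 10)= (0 6 2)(3 12 14 10 5 8 4)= [6, 1, 0, 12, 3, 8, 2, 7, 4, 9, 5, 11, 14, 13, 10]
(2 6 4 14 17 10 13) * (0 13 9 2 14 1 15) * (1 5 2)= (0 13 14 17 10 9 1 15)(2 6 4 5)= [13, 15, 6, 3, 5, 2, 4, 7, 8, 1, 9, 11, 12, 14, 17, 0, 16, 10]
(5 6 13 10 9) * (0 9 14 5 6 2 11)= (0 9 6 13 10 14 5 2 11)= [9, 1, 11, 3, 4, 2, 13, 7, 8, 6, 14, 0, 12, 10, 5]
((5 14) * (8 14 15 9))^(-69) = (5 15 9 8 14)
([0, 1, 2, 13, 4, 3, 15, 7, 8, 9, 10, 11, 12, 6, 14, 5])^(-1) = [0, 1, 2, 5, 4, 15, 13, 7, 8, 9, 10, 11, 12, 3, 14, 6]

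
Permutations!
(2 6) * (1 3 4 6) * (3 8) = (1 8 3 4 6 2) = [0, 8, 1, 4, 6, 5, 2, 7, 3]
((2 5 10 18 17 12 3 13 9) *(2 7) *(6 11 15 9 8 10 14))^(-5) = ((2 5 14 6 11 15 9 7)(3 13 8 10 18 17 12))^(-5) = (2 6 9 5 11 7 14 15)(3 8 18 12 13 10 17)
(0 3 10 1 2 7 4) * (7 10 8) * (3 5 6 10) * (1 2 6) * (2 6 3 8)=(0 5 1 3 2 8 7 4)(6 10)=[5, 3, 8, 2, 0, 1, 10, 4, 7, 9, 6]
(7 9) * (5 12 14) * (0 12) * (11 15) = (0 12 14 5)(7 9)(11 15) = [12, 1, 2, 3, 4, 0, 6, 9, 8, 7, 10, 15, 14, 13, 5, 11]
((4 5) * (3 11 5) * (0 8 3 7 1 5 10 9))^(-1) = (0 9 10 11 3 8)(1 7 4 5)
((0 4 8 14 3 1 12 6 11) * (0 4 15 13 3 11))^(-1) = ((0 15 13 3 1 12 6)(4 8 14 11))^(-1) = (0 6 12 1 3 13 15)(4 11 14 8)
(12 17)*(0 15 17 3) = [15, 1, 2, 0, 4, 5, 6, 7, 8, 9, 10, 11, 3, 13, 14, 17, 16, 12] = (0 15 17 12 3)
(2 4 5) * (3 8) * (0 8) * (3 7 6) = (0 8 7 6 3)(2 4 5) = [8, 1, 4, 0, 5, 2, 3, 6, 7]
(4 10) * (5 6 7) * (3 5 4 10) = (10)(3 5 6 7 4) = [0, 1, 2, 5, 3, 6, 7, 4, 8, 9, 10]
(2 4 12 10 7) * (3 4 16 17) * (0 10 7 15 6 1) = (0 10 15 6 1)(2 16 17 3 4 12 7) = [10, 0, 16, 4, 12, 5, 1, 2, 8, 9, 15, 11, 7, 13, 14, 6, 17, 3]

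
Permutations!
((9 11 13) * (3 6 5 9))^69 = (3 9)(5 13)(6 11)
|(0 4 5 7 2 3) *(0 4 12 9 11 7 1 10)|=|(0 12 9 11 7 2 3 4 5 1 10)|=11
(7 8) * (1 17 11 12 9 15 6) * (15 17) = (1 15 6)(7 8)(9 17 11 12) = [0, 15, 2, 3, 4, 5, 1, 8, 7, 17, 10, 12, 9, 13, 14, 6, 16, 11]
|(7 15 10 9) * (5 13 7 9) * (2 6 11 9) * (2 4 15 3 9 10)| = 11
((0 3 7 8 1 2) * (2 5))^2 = (0 7 1 2 3 8 5)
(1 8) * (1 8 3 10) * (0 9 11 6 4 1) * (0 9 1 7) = (0 1 3 10 9 11 6 4 7) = [1, 3, 2, 10, 7, 5, 4, 0, 8, 11, 9, 6]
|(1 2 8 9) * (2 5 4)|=6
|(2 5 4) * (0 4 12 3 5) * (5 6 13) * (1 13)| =|(0 4 2)(1 13 5 12 3 6)| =6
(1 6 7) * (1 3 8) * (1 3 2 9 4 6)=(2 9 4 6 7)(3 8)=[0, 1, 9, 8, 6, 5, 7, 2, 3, 4]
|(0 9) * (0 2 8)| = 4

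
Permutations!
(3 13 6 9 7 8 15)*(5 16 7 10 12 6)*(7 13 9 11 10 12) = (3 9 12 6 11 10 7 8 15)(5 16 13) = [0, 1, 2, 9, 4, 16, 11, 8, 15, 12, 7, 10, 6, 5, 14, 3, 13]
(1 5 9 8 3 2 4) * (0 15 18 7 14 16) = [15, 5, 4, 2, 1, 9, 6, 14, 3, 8, 10, 11, 12, 13, 16, 18, 0, 17, 7] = (0 15 18 7 14 16)(1 5 9 8 3 2 4)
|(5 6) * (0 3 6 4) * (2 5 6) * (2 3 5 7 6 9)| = |(0 5 4)(2 7 6 9)| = 12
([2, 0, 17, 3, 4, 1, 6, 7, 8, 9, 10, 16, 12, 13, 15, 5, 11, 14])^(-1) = (0 1 5 15 14 17 2)(11 16)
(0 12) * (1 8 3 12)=(0 1 8 3 12)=[1, 8, 2, 12, 4, 5, 6, 7, 3, 9, 10, 11, 0]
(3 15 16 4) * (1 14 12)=(1 14 12)(3 15 16 4)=[0, 14, 2, 15, 3, 5, 6, 7, 8, 9, 10, 11, 1, 13, 12, 16, 4]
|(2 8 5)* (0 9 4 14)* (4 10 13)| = |(0 9 10 13 4 14)(2 8 5)| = 6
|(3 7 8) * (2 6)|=6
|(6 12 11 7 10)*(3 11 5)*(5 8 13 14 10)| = 12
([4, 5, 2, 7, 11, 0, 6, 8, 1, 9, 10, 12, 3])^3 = [12, 4, 2, 1, 3, 11, 6, 5, 0, 9, 10, 7, 8]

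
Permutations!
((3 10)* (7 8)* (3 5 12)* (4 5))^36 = (3 10 4 5 12)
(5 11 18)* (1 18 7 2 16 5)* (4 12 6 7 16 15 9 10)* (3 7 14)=(1 18)(2 15 9 10 4 12 6 14 3 7)(5 11 16)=[0, 18, 15, 7, 12, 11, 14, 2, 8, 10, 4, 16, 6, 13, 3, 9, 5, 17, 1]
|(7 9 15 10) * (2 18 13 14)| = 4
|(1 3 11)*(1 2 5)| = |(1 3 11 2 5)| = 5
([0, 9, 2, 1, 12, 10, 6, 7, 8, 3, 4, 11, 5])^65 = (1 3 9)(4 12 5 10)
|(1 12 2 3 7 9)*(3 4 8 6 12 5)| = |(1 5 3 7 9)(2 4 8 6 12)| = 5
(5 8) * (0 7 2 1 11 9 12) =(0 7 2 1 11 9 12)(5 8) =[7, 11, 1, 3, 4, 8, 6, 2, 5, 12, 10, 9, 0]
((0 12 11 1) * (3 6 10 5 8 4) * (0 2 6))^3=(0 1 10 4 12 2 5 3 11 6 8)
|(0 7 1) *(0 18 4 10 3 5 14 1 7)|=|(1 18 4 10 3 5 14)|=7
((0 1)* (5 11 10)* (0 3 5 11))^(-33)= ((0 1 3 5)(10 11))^(-33)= (0 5 3 1)(10 11)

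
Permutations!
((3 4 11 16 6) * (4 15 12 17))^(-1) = (3 6 16 11 4 17 12 15)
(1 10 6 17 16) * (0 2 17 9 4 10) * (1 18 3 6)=[2, 0, 17, 6, 10, 5, 9, 7, 8, 4, 1, 11, 12, 13, 14, 15, 18, 16, 3]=(0 2 17 16 18 3 6 9 4 10 1)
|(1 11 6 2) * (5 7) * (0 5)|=12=|(0 5 7)(1 11 6 2)|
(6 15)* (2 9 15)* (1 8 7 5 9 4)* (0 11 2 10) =[11, 8, 4, 3, 1, 9, 10, 5, 7, 15, 0, 2, 12, 13, 14, 6] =(0 11 2 4 1 8 7 5 9 15 6 10)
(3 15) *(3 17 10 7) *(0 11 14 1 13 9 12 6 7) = [11, 13, 2, 15, 4, 5, 7, 3, 8, 12, 0, 14, 6, 9, 1, 17, 16, 10] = (0 11 14 1 13 9 12 6 7 3 15 17 10)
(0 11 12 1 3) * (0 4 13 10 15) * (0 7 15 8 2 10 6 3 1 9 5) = (0 11 12 9 5)(2 10 8)(3 4 13 6)(7 15) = [11, 1, 10, 4, 13, 0, 3, 15, 2, 5, 8, 12, 9, 6, 14, 7]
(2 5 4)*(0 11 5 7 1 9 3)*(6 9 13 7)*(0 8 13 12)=[11, 12, 6, 8, 2, 4, 9, 1, 13, 3, 10, 5, 0, 7]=(0 11 5 4 2 6 9 3 8 13 7 1 12)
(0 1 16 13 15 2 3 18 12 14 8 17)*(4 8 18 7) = (0 1 16 13 15 2 3 7 4 8 17)(12 14 18) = [1, 16, 3, 7, 8, 5, 6, 4, 17, 9, 10, 11, 14, 15, 18, 2, 13, 0, 12]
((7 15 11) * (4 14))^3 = (15)(4 14)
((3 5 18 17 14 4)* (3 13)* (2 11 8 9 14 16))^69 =(2 18 13 9)(3 14 11 17)(4 8 16 5)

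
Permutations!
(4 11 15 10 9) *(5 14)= (4 11 15 10 9)(5 14)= [0, 1, 2, 3, 11, 14, 6, 7, 8, 4, 9, 15, 12, 13, 5, 10]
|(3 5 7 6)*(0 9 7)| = 6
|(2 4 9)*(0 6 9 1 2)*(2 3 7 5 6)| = 9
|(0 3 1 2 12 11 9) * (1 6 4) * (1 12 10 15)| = 28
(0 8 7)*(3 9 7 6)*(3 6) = (0 8 3 9 7) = [8, 1, 2, 9, 4, 5, 6, 0, 3, 7]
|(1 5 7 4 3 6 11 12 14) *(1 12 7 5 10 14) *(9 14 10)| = |(1 9 14 12)(3 6 11 7 4)| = 20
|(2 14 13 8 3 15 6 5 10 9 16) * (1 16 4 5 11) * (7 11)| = |(1 16 2 14 13 8 3 15 6 7 11)(4 5 10 9)| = 44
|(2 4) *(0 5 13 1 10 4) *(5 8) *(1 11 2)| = 6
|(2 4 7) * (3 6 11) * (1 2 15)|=|(1 2 4 7 15)(3 6 11)|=15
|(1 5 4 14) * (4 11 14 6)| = 4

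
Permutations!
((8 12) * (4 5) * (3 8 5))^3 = (3 5 8 4 12)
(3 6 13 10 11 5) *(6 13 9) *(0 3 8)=(0 3 13 10 11 5 8)(6 9)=[3, 1, 2, 13, 4, 8, 9, 7, 0, 6, 11, 5, 12, 10]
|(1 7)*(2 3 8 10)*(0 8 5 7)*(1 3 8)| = |(0 1)(2 8 10)(3 5 7)| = 6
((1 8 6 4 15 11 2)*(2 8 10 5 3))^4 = (1 2 3 5 10)(4 6 8 11 15)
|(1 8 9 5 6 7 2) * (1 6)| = |(1 8 9 5)(2 6 7)| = 12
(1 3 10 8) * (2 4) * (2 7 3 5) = (1 5 2 4 7 3 10 8) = [0, 5, 4, 10, 7, 2, 6, 3, 1, 9, 8]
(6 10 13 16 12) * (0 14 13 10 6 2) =(0 14 13 16 12 2) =[14, 1, 0, 3, 4, 5, 6, 7, 8, 9, 10, 11, 2, 16, 13, 15, 12]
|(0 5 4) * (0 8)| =|(0 5 4 8)| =4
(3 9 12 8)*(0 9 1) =(0 9 12 8 3 1) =[9, 0, 2, 1, 4, 5, 6, 7, 3, 12, 10, 11, 8]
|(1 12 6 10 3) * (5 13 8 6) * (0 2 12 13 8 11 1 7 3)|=42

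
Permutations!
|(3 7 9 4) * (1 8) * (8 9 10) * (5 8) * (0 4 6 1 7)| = |(0 4 3)(1 9 6)(5 8 7 10)| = 12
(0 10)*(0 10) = (10) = [0, 1, 2, 3, 4, 5, 6, 7, 8, 9, 10]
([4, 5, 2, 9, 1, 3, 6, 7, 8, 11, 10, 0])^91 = [0, 1, 2, 3, 4, 5, 6, 7, 8, 9, 10, 11]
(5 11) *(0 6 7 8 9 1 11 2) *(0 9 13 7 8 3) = (0 6 8 13 7 3)(1 11 5 2 9) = [6, 11, 9, 0, 4, 2, 8, 3, 13, 1, 10, 5, 12, 7]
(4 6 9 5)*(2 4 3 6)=(2 4)(3 6 9 5)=[0, 1, 4, 6, 2, 3, 9, 7, 8, 5]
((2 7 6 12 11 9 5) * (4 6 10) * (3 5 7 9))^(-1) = (2 5 3 11 12 6 4 10 7 9)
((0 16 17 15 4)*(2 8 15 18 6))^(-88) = (0 17 6 8 4 16 18 2 15)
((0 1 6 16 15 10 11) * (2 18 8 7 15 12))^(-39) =(0 15 18 16)(1 10 8 12)(2 6 11 7)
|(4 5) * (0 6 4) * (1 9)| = |(0 6 4 5)(1 9)| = 4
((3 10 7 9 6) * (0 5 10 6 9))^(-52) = (10)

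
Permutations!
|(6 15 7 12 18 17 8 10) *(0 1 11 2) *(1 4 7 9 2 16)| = 12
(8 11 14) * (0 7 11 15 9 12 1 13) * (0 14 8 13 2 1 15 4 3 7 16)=[16, 2, 1, 7, 3, 5, 6, 11, 4, 12, 10, 8, 15, 14, 13, 9, 0]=(0 16)(1 2)(3 7 11 8 4)(9 12 15)(13 14)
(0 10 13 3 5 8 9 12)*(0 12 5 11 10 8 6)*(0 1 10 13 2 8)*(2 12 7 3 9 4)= (1 10 12 7 3 11 13 9 5 6)(2 8 4)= [0, 10, 8, 11, 2, 6, 1, 3, 4, 5, 12, 13, 7, 9]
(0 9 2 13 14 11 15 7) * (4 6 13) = [9, 1, 4, 3, 6, 5, 13, 0, 8, 2, 10, 15, 12, 14, 11, 7] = (0 9 2 4 6 13 14 11 15 7)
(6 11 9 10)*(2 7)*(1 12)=(1 12)(2 7)(6 11 9 10)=[0, 12, 7, 3, 4, 5, 11, 2, 8, 10, 6, 9, 1]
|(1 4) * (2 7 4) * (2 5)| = 5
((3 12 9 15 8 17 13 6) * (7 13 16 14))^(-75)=(3 9 8 16 7 6 12 15 17 14 13)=((3 12 9 15 8 17 16 14 7 13 6))^(-75)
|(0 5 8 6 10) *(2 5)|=6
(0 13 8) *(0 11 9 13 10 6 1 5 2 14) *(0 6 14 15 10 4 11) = (0 4 11 9 13 8)(1 5 2 15 10 14 6) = [4, 5, 15, 3, 11, 2, 1, 7, 0, 13, 14, 9, 12, 8, 6, 10]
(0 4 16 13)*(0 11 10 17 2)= (0 4 16 13 11 10 17 2)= [4, 1, 0, 3, 16, 5, 6, 7, 8, 9, 17, 10, 12, 11, 14, 15, 13, 2]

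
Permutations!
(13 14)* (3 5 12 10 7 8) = (3 5 12 10 7 8)(13 14) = [0, 1, 2, 5, 4, 12, 6, 8, 3, 9, 7, 11, 10, 14, 13]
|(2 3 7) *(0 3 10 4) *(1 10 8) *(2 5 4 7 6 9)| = |(0 3 6 9 2 8 1 10 7 5 4)| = 11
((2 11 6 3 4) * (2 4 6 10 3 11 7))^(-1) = (2 7)(3 10 11 6)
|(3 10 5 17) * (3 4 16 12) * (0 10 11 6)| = |(0 10 5 17 4 16 12 3 11 6)| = 10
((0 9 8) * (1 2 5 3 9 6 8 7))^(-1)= (0 8 6)(1 7 9 3 5 2)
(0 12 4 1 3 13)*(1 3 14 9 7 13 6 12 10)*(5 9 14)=(14)(0 10 1 5 9 7 13)(3 6 12 4)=[10, 5, 2, 6, 3, 9, 12, 13, 8, 7, 1, 11, 4, 0, 14]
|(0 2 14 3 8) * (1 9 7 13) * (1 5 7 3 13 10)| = 11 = |(0 2 14 13 5 7 10 1 9 3 8)|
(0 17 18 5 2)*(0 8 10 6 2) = (0 17 18 5)(2 8 10 6) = [17, 1, 8, 3, 4, 0, 2, 7, 10, 9, 6, 11, 12, 13, 14, 15, 16, 18, 5]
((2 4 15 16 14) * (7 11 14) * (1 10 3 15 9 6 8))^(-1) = (1 8 6 9 4 2 14 11 7 16 15 3 10)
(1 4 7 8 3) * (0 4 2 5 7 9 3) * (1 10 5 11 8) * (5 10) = [4, 2, 11, 5, 9, 7, 6, 1, 0, 3, 10, 8] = (0 4 9 3 5 7 1 2 11 8)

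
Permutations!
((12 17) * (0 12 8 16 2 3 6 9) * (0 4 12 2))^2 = ((0 2 3 6 9 4 12 17 8 16))^2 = (0 3 9 12 8)(2 6 4 17 16)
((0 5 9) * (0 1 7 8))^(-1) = ((0 5 9 1 7 8))^(-1) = (0 8 7 1 9 5)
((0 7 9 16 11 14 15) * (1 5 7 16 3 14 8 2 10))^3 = (0 8 1 9 15 11 10 7 14 16 2 5 3)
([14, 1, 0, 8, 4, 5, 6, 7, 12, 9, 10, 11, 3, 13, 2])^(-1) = (0 2 14)(3 12 8)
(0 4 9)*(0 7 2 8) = (0 4 9 7 2 8) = [4, 1, 8, 3, 9, 5, 6, 2, 0, 7]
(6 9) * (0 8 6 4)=(0 8 6 9 4)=[8, 1, 2, 3, 0, 5, 9, 7, 6, 4]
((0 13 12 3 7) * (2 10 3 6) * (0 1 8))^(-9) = ((0 13 12 6 2 10 3 7 1 8))^(-9) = (0 13 12 6 2 10 3 7 1 8)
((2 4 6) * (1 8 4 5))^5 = ((1 8 4 6 2 5))^5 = (1 5 2 6 4 8)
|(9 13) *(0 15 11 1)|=4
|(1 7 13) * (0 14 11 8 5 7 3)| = 9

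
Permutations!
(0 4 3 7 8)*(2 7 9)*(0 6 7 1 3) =(0 4)(1 3 9 2)(6 7 8) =[4, 3, 1, 9, 0, 5, 7, 8, 6, 2]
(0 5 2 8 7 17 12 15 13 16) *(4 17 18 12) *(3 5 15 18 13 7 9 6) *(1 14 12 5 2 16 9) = (0 15 7 13 9 6 3 2 8 1 14 12 18 5 16)(4 17) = [15, 14, 8, 2, 17, 16, 3, 13, 1, 6, 10, 11, 18, 9, 12, 7, 0, 4, 5]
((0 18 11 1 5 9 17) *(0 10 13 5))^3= ((0 18 11 1)(5 9 17 10 13))^3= (0 1 11 18)(5 10 9 13 17)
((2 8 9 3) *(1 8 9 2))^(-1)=((1 8 2 9 3))^(-1)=(1 3 9 2 8)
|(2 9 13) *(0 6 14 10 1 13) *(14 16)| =9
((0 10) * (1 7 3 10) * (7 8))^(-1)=((0 1 8 7 3 10))^(-1)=(0 10 3 7 8 1)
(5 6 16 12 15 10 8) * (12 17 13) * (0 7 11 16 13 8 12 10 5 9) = (0 7 11 16 17 8 9)(5 6 13 10 12 15) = [7, 1, 2, 3, 4, 6, 13, 11, 9, 0, 12, 16, 15, 10, 14, 5, 17, 8]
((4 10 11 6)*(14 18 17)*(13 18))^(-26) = ((4 10 11 6)(13 18 17 14))^(-26) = (4 11)(6 10)(13 17)(14 18)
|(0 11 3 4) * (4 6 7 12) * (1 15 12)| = |(0 11 3 6 7 1 15 12 4)| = 9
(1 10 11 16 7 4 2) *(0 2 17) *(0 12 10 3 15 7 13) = (0 2 1 3 15 7 4 17 12 10 11 16 13) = [2, 3, 1, 15, 17, 5, 6, 4, 8, 9, 11, 16, 10, 0, 14, 7, 13, 12]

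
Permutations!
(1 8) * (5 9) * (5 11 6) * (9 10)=(1 8)(5 10 9 11 6)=[0, 8, 2, 3, 4, 10, 5, 7, 1, 11, 9, 6]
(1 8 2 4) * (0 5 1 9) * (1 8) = (0 5 8 2 4 9) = [5, 1, 4, 3, 9, 8, 6, 7, 2, 0]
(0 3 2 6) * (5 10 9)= (0 3 2 6)(5 10 9)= [3, 1, 6, 2, 4, 10, 0, 7, 8, 5, 9]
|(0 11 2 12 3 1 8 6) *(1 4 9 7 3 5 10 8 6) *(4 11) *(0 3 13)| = |(0 4 9 7 13)(1 6 3 11 2 12 5 10 8)| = 45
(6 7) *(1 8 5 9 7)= [0, 8, 2, 3, 4, 9, 1, 6, 5, 7]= (1 8 5 9 7 6)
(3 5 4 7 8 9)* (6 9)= (3 5 4 7 8 6 9)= [0, 1, 2, 5, 7, 4, 9, 8, 6, 3]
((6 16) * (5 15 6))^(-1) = ((5 15 6 16))^(-1) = (5 16 6 15)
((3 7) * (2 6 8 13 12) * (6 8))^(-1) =(2 12 13 8)(3 7)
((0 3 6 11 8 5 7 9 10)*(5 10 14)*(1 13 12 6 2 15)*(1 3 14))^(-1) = (0 10 8 11 6 12 13 1 9 7 5 14)(2 3 15)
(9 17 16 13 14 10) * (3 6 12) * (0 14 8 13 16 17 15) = (17)(0 14 10 9 15)(3 6 12)(8 13) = [14, 1, 2, 6, 4, 5, 12, 7, 13, 15, 9, 11, 3, 8, 10, 0, 16, 17]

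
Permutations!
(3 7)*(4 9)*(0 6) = (0 6)(3 7)(4 9) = [6, 1, 2, 7, 9, 5, 0, 3, 8, 4]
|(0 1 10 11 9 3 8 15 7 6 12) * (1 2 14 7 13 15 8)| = |(0 2 14 7 6 12)(1 10 11 9 3)(13 15)| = 30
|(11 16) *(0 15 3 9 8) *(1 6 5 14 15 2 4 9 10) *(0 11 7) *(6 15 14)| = 8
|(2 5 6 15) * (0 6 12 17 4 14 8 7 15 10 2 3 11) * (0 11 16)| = |(0 6 10 2 5 12 17 4 14 8 7 15 3 16)| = 14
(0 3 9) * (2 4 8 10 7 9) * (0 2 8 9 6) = (0 3 8 10 7 6)(2 4 9) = [3, 1, 4, 8, 9, 5, 0, 6, 10, 2, 7]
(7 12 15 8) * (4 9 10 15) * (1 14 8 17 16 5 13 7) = (1 14 8)(4 9 10 15 17 16 5 13 7 12) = [0, 14, 2, 3, 9, 13, 6, 12, 1, 10, 15, 11, 4, 7, 8, 17, 5, 16]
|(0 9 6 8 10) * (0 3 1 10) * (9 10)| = |(0 10 3 1 9 6 8)| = 7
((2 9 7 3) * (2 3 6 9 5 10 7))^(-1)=(2 9 6 7 10 5)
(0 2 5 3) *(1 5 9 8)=[2, 5, 9, 0, 4, 3, 6, 7, 1, 8]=(0 2 9 8 1 5 3)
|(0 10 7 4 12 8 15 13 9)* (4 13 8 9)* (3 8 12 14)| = 11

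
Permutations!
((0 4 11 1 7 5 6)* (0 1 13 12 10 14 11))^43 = (0 4)(1 6 5 7)(10 13 14 12 11)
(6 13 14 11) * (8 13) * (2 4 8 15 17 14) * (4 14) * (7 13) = [0, 1, 14, 3, 8, 5, 15, 13, 7, 9, 10, 6, 12, 2, 11, 17, 16, 4] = (2 14 11 6 15 17 4 8 7 13)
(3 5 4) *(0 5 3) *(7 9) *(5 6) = (0 6 5 4)(7 9) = [6, 1, 2, 3, 0, 4, 5, 9, 8, 7]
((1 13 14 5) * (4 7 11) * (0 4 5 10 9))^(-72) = (0 10 13 5 7)(1 11 4 9 14) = ((0 4 7 11 5 1 13 14 10 9))^(-72)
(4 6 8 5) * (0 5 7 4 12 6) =(0 5 12 6 8 7 4) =[5, 1, 2, 3, 0, 12, 8, 4, 7, 9, 10, 11, 6]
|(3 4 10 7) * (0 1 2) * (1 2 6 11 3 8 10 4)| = 12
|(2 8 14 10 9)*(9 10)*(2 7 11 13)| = 7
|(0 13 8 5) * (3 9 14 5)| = |(0 13 8 3 9 14 5)| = 7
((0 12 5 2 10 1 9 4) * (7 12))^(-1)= (0 4 9 1 10 2 5 12 7)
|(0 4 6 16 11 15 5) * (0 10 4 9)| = |(0 9)(4 6 16 11 15 5 10)| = 14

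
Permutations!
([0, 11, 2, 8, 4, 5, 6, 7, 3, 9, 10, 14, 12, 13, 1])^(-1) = [0, 14, 2, 8, 4, 5, 6, 7, 3, 9, 10, 1, 12, 13, 11]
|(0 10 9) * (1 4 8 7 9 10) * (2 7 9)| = 10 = |(10)(0 1 4 8 9)(2 7)|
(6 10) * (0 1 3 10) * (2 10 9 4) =[1, 3, 10, 9, 2, 5, 0, 7, 8, 4, 6] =(0 1 3 9 4 2 10 6)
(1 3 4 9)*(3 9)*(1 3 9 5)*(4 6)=(1 5)(3 6 4 9)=[0, 5, 2, 6, 9, 1, 4, 7, 8, 3]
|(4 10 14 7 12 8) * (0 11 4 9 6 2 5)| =|(0 11 4 10 14 7 12 8 9 6 2 5)| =12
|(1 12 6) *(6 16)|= 4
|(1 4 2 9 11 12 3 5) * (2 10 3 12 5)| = 8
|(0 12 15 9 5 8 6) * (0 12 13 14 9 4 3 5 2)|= |(0 13 14 9 2)(3 5 8 6 12 15 4)|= 35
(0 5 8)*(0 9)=(0 5 8 9)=[5, 1, 2, 3, 4, 8, 6, 7, 9, 0]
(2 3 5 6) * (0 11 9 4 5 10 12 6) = (0 11 9 4 5)(2 3 10 12 6) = [11, 1, 3, 10, 5, 0, 2, 7, 8, 4, 12, 9, 6]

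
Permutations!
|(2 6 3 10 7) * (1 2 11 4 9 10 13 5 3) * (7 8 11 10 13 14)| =|(1 2 6)(3 14 7 10 8 11 4 9 13 5)| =30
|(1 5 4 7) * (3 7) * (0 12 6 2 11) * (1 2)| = 10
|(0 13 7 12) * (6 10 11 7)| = |(0 13 6 10 11 7 12)| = 7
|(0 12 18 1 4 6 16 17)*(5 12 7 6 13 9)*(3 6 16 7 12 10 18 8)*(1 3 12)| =26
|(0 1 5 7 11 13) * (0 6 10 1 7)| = 8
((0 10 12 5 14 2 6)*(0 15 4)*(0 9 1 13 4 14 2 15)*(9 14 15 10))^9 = (15)(0 2 12 14 13 9 6 5 10 4 1)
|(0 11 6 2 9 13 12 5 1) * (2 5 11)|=9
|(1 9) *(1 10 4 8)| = 5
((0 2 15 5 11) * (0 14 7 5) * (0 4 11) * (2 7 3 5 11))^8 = ((0 7 11 14 3 5)(2 15 4))^8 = (0 11 3)(2 4 15)(5 7 14)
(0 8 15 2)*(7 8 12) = (0 12 7 8 15 2) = [12, 1, 0, 3, 4, 5, 6, 8, 15, 9, 10, 11, 7, 13, 14, 2]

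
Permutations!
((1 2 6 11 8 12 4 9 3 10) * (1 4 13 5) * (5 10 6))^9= (13)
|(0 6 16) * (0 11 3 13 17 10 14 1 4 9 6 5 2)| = |(0 5 2)(1 4 9 6 16 11 3 13 17 10 14)| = 33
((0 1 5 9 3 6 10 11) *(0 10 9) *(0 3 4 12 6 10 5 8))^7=((0 1 8)(3 10 11 5)(4 12 6 9))^7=(0 1 8)(3 5 11 10)(4 9 6 12)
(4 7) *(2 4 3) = (2 4 7 3) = [0, 1, 4, 2, 7, 5, 6, 3]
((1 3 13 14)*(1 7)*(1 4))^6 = ((1 3 13 14 7 4))^6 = (14)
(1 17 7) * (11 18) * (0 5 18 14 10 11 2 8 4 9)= (0 5 18 2 8 4 9)(1 17 7)(10 11 14)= [5, 17, 8, 3, 9, 18, 6, 1, 4, 0, 11, 14, 12, 13, 10, 15, 16, 7, 2]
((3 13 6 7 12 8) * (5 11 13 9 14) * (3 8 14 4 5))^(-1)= (3 14 12 7 6 13 11 5 4 9)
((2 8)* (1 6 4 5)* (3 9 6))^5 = (1 5 4 6 9 3)(2 8)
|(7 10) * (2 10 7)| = |(2 10)| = 2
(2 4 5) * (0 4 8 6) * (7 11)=[4, 1, 8, 3, 5, 2, 0, 11, 6, 9, 10, 7]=(0 4 5 2 8 6)(7 11)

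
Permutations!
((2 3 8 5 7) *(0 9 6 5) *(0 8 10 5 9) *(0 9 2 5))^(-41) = (0 9 6 2 3 10)(5 7)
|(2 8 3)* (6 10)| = |(2 8 3)(6 10)| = 6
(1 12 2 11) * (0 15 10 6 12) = (0 15 10 6 12 2 11 1) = [15, 0, 11, 3, 4, 5, 12, 7, 8, 9, 6, 1, 2, 13, 14, 10]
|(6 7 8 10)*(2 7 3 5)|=7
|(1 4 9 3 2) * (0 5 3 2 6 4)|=8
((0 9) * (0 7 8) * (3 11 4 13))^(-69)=(0 8 7 9)(3 13 4 11)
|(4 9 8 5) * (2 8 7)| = 6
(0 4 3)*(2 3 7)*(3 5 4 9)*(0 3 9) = (9)(2 5 4 7) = [0, 1, 5, 3, 7, 4, 6, 2, 8, 9]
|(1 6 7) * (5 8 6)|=5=|(1 5 8 6 7)|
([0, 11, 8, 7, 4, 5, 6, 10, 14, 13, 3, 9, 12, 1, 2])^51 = (14)(1 13 9 11)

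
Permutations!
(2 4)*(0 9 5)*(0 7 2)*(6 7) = (0 9 5 6 7 2 4) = [9, 1, 4, 3, 0, 6, 7, 2, 8, 5]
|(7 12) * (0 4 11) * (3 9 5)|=6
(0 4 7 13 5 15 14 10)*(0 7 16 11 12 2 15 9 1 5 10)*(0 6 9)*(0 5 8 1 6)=[4, 8, 15, 3, 16, 5, 9, 13, 1, 6, 7, 12, 2, 10, 0, 14, 11]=(0 4 16 11 12 2 15 14)(1 8)(6 9)(7 13 10)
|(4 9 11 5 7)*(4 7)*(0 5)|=|(0 5 4 9 11)|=5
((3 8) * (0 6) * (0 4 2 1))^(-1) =((0 6 4 2 1)(3 8))^(-1) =(0 1 2 4 6)(3 8)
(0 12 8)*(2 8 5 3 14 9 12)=(0 2 8)(3 14 9 12 5)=[2, 1, 8, 14, 4, 3, 6, 7, 0, 12, 10, 11, 5, 13, 9]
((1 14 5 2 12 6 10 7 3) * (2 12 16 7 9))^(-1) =(1 3 7 16 2 9 10 6 12 5 14)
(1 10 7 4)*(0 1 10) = (0 1)(4 10 7) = [1, 0, 2, 3, 10, 5, 6, 4, 8, 9, 7]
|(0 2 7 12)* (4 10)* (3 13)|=4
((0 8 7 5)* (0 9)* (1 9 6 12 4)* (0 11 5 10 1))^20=((0 8 7 10 1 9 11 5 6 12 4))^20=(0 12 5 9 10 8 4 6 11 1 7)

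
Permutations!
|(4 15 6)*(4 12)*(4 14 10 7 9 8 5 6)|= |(4 15)(5 6 12 14 10 7 9 8)|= 8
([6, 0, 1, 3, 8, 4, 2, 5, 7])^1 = [6, 0, 1, 3, 8, 4, 2, 5, 7]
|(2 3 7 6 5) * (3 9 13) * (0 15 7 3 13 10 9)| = 6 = |(0 15 7 6 5 2)(9 10)|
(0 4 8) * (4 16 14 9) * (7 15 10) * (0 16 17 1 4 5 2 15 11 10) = (0 17 1 4 8 16 14 9 5 2 15)(7 11 10) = [17, 4, 15, 3, 8, 2, 6, 11, 16, 5, 7, 10, 12, 13, 9, 0, 14, 1]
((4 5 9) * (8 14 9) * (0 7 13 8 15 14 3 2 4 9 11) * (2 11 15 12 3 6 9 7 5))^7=((0 5 12 3 11)(2 4)(6 9 7 13 8)(14 15))^7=(0 12 11 5 3)(2 4)(6 7 8 9 13)(14 15)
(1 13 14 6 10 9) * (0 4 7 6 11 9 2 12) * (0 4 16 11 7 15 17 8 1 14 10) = [16, 13, 12, 3, 15, 5, 0, 6, 1, 14, 2, 9, 4, 10, 7, 17, 11, 8] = (0 16 11 9 14 7 6)(1 13 10 2 12 4 15 17 8)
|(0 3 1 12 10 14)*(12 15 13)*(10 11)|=9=|(0 3 1 15 13 12 11 10 14)|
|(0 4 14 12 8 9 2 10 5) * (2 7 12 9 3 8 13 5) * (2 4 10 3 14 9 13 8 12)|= |(0 10 4 9 7 2 3 12 8 14 13 5)|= 12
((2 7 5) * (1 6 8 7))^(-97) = ((1 6 8 7 5 2))^(-97) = (1 2 5 7 8 6)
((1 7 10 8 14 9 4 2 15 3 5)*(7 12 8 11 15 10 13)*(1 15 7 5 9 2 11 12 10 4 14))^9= (1 10 12 8)(2 14 9 3 15 5 13 7 11 4)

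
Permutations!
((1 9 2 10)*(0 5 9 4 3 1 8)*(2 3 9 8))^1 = (0 5 8)(1 4 9 3)(2 10) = ((0 5 8)(1 4 9 3)(2 10))^1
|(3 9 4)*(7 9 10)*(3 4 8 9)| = 6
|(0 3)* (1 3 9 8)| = 5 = |(0 9 8 1 3)|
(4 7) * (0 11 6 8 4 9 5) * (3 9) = (0 11 6 8 4 7 3 9 5) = [11, 1, 2, 9, 7, 0, 8, 3, 4, 5, 10, 6]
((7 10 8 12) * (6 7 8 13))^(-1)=(6 13 10 7)(8 12)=((6 7 10 13)(8 12))^(-1)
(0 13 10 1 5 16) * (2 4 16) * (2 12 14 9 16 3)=(0 13 10 1 5 12 14 9 16)(2 4 3)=[13, 5, 4, 2, 3, 12, 6, 7, 8, 16, 1, 11, 14, 10, 9, 15, 0]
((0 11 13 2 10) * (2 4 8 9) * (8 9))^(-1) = (0 10 2 9 4 13 11)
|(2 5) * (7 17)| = 2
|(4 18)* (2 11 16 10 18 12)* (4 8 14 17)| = |(2 11 16 10 18 8 14 17 4 12)| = 10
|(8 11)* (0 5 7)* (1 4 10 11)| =15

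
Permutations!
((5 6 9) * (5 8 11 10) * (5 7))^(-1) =(5 7 10 11 8 9 6)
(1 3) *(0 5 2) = (0 5 2)(1 3) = [5, 3, 0, 1, 4, 2]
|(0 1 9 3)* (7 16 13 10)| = 4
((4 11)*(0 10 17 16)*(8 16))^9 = (0 16 8 17 10)(4 11)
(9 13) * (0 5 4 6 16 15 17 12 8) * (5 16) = [16, 1, 2, 3, 6, 4, 5, 7, 0, 13, 10, 11, 8, 9, 14, 17, 15, 12] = (0 16 15 17 12 8)(4 6 5)(9 13)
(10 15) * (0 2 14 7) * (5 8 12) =(0 2 14 7)(5 8 12)(10 15) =[2, 1, 14, 3, 4, 8, 6, 0, 12, 9, 15, 11, 5, 13, 7, 10]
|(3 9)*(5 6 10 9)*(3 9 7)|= |(3 5 6 10 7)|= 5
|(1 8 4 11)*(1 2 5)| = 6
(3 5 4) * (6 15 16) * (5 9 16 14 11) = (3 9 16 6 15 14 11 5 4) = [0, 1, 2, 9, 3, 4, 15, 7, 8, 16, 10, 5, 12, 13, 11, 14, 6]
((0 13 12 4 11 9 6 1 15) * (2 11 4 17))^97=(0 6 2 13 1 11 12 15 9 17)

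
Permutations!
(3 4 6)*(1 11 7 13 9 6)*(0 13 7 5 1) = (0 13 9 6 3 4)(1 11 5) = [13, 11, 2, 4, 0, 1, 3, 7, 8, 6, 10, 5, 12, 9]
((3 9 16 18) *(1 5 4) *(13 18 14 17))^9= ((1 5 4)(3 9 16 14 17 13 18))^9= (3 16 17 18 9 14 13)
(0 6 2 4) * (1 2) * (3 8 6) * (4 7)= (0 3 8 6 1 2 7 4)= [3, 2, 7, 8, 0, 5, 1, 4, 6]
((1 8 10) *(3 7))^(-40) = (1 10 8) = ((1 8 10)(3 7))^(-40)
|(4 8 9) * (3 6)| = 6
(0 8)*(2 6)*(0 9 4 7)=(0 8 9 4 7)(2 6)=[8, 1, 6, 3, 7, 5, 2, 0, 9, 4]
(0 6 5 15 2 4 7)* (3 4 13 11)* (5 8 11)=(0 6 8 11 3 4 7)(2 13 5 15)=[6, 1, 13, 4, 7, 15, 8, 0, 11, 9, 10, 3, 12, 5, 14, 2]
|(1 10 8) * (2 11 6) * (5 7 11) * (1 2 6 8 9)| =15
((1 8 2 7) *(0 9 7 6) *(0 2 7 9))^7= ((9)(1 8 7)(2 6))^7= (9)(1 8 7)(2 6)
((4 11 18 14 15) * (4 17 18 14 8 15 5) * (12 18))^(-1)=(4 5 14 11)(8 18 12 17 15)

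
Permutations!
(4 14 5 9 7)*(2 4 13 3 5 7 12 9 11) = (2 4 14 7 13 3 5 11)(9 12) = [0, 1, 4, 5, 14, 11, 6, 13, 8, 12, 10, 2, 9, 3, 7]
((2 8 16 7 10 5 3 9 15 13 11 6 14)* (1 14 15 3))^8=(16)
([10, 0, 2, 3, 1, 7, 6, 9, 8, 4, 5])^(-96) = (0 5 9 1 10 7 4)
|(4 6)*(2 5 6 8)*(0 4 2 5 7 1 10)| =|(0 4 8 5 6 2 7 1 10)| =9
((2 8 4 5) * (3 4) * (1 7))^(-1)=((1 7)(2 8 3 4 5))^(-1)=(1 7)(2 5 4 3 8)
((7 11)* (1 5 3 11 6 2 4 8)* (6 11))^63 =(7 11)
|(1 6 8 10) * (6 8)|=3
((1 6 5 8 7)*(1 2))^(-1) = ((1 6 5 8 7 2))^(-1) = (1 2 7 8 5 6)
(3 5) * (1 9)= [0, 9, 2, 5, 4, 3, 6, 7, 8, 1]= (1 9)(3 5)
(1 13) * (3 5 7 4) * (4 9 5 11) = (1 13)(3 11 4)(5 7 9) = [0, 13, 2, 11, 3, 7, 6, 9, 8, 5, 10, 4, 12, 1]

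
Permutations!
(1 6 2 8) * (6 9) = [0, 9, 8, 3, 4, 5, 2, 7, 1, 6] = (1 9 6 2 8)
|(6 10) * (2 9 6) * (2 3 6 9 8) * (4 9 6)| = |(2 8)(3 4 9 6 10)| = 10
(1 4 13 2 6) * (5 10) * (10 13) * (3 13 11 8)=(1 4 10 5 11 8 3 13 2 6)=[0, 4, 6, 13, 10, 11, 1, 7, 3, 9, 5, 8, 12, 2]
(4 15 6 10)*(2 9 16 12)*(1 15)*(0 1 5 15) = [1, 0, 9, 3, 5, 15, 10, 7, 8, 16, 4, 11, 2, 13, 14, 6, 12] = (0 1)(2 9 16 12)(4 5 15 6 10)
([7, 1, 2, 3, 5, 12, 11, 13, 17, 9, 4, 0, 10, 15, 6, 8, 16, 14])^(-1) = [11, 1, 2, 3, 10, 4, 14, 0, 15, 9, 12, 6, 5, 7, 17, 13, 16, 8]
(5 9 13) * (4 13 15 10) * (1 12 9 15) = [0, 12, 2, 3, 13, 15, 6, 7, 8, 1, 4, 11, 9, 5, 14, 10] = (1 12 9)(4 13 5 15 10)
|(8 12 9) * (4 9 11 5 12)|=|(4 9 8)(5 12 11)|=3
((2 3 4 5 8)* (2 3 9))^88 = (9)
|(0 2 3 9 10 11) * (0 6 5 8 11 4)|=|(0 2 3 9 10 4)(5 8 11 6)|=12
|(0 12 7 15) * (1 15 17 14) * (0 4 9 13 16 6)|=12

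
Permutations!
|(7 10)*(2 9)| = 2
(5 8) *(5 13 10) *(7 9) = (5 8 13 10)(7 9) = [0, 1, 2, 3, 4, 8, 6, 9, 13, 7, 5, 11, 12, 10]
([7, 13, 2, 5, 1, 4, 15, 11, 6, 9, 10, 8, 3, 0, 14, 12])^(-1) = [13, 4, 2, 12, 5, 3, 8, 0, 11, 9, 10, 7, 15, 1, 14, 6]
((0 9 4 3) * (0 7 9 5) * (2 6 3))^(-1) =((0 5)(2 6 3 7 9 4))^(-1) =(0 5)(2 4 9 7 3 6)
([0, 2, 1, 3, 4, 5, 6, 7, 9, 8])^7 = [0, 2, 1, 3, 4, 5, 6, 7, 9, 8]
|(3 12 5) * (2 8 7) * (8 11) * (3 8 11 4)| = 7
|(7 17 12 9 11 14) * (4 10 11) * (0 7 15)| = 10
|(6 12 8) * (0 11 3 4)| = |(0 11 3 4)(6 12 8)| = 12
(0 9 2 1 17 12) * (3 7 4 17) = (0 9 2 1 3 7 4 17 12) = [9, 3, 1, 7, 17, 5, 6, 4, 8, 2, 10, 11, 0, 13, 14, 15, 16, 12]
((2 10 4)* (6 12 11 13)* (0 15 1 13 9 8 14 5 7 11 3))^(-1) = ((0 15 1 13 6 12 3)(2 10 4)(5 7 11 9 8 14))^(-1) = (0 3 12 6 13 1 15)(2 4 10)(5 14 8 9 11 7)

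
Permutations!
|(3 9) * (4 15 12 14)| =|(3 9)(4 15 12 14)| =4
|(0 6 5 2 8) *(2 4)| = |(0 6 5 4 2 8)| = 6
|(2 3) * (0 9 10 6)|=4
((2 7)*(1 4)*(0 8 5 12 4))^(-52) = ((0 8 5 12 4 1)(2 7))^(-52) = (0 5 4)(1 8 12)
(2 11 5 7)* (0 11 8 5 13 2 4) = (0 11 13 2 8 5 7 4) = [11, 1, 8, 3, 0, 7, 6, 4, 5, 9, 10, 13, 12, 2]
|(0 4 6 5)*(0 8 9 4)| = 5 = |(4 6 5 8 9)|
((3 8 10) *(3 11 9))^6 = ((3 8 10 11 9))^6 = (3 8 10 11 9)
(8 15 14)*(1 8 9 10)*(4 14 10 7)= (1 8 15 10)(4 14 9 7)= [0, 8, 2, 3, 14, 5, 6, 4, 15, 7, 1, 11, 12, 13, 9, 10]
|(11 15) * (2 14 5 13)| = |(2 14 5 13)(11 15)| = 4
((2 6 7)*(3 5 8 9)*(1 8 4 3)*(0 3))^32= ((0 3 5 4)(1 8 9)(2 6 7))^32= (1 9 8)(2 7 6)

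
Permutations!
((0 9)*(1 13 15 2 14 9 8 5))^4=((0 8 5 1 13 15 2 14 9))^4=(0 13 9 1 14 5 2 8 15)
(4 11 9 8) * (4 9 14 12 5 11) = (5 11 14 12)(8 9) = [0, 1, 2, 3, 4, 11, 6, 7, 9, 8, 10, 14, 5, 13, 12]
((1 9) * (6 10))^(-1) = (1 9)(6 10)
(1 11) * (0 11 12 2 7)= (0 11 1 12 2 7)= [11, 12, 7, 3, 4, 5, 6, 0, 8, 9, 10, 1, 2]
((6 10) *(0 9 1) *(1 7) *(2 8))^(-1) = ((0 9 7 1)(2 8)(6 10))^(-1) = (0 1 7 9)(2 8)(6 10)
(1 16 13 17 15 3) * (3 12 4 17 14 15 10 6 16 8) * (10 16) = (1 8 3)(4 17 16 13 14 15 12)(6 10) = [0, 8, 2, 1, 17, 5, 10, 7, 3, 9, 6, 11, 4, 14, 15, 12, 13, 16]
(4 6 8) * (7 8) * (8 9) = (4 6 7 9 8) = [0, 1, 2, 3, 6, 5, 7, 9, 4, 8]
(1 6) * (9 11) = (1 6)(9 11) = [0, 6, 2, 3, 4, 5, 1, 7, 8, 11, 10, 9]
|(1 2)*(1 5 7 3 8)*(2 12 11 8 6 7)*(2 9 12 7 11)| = 12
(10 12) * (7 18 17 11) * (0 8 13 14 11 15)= (0 8 13 14 11 7 18 17 15)(10 12)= [8, 1, 2, 3, 4, 5, 6, 18, 13, 9, 12, 7, 10, 14, 11, 0, 16, 15, 17]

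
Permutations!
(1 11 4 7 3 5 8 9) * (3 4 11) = (11)(1 3 5 8 9)(4 7) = [0, 3, 2, 5, 7, 8, 6, 4, 9, 1, 10, 11]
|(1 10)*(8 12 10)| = 4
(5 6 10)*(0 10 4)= (0 10 5 6 4)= [10, 1, 2, 3, 0, 6, 4, 7, 8, 9, 5]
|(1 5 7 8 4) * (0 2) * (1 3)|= |(0 2)(1 5 7 8 4 3)|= 6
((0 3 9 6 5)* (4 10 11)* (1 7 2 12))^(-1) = ((0 3 9 6 5)(1 7 2 12)(4 10 11))^(-1) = (0 5 6 9 3)(1 12 2 7)(4 11 10)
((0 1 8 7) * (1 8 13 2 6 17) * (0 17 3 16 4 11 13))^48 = ((0 8 7 17 1)(2 6 3 16 4 11 13))^48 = (0 17 8 1 7)(2 13 11 4 16 3 6)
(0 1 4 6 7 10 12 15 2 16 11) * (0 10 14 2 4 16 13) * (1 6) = [6, 16, 13, 3, 1, 5, 7, 14, 8, 9, 12, 10, 15, 0, 2, 4, 11] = (0 6 7 14 2 13)(1 16 11 10 12 15 4)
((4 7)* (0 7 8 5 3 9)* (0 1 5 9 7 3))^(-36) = (0 8)(1 7)(3 9)(4 5)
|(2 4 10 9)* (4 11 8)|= 6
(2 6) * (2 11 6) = [0, 1, 2, 3, 4, 5, 11, 7, 8, 9, 10, 6] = (6 11)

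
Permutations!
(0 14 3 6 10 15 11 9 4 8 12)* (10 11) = (0 14 3 6 11 9 4 8 12)(10 15) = [14, 1, 2, 6, 8, 5, 11, 7, 12, 4, 15, 9, 0, 13, 3, 10]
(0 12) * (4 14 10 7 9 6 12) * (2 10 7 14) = [4, 1, 10, 3, 2, 5, 12, 9, 8, 6, 14, 11, 0, 13, 7] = (0 4 2 10 14 7 9 6 12)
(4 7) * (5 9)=(4 7)(5 9)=[0, 1, 2, 3, 7, 9, 6, 4, 8, 5]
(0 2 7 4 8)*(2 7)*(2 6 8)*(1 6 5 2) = (0 7 4 1 6 8)(2 5) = [7, 6, 5, 3, 1, 2, 8, 4, 0]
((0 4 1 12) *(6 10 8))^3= (0 12 1 4)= ((0 4 1 12)(6 10 8))^3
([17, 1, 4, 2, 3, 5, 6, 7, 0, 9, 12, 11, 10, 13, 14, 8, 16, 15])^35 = [8, 1, 3, 4, 2, 5, 6, 7, 15, 9, 12, 11, 10, 13, 14, 17, 16, 0]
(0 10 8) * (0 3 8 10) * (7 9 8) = (10)(3 7 9 8) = [0, 1, 2, 7, 4, 5, 6, 9, 3, 8, 10]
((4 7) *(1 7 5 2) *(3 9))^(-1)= (1 2 5 4 7)(3 9)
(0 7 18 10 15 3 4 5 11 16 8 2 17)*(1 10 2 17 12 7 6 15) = (0 6 15 3 4 5 11 16 8 17)(1 10)(2 12 7 18) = [6, 10, 12, 4, 5, 11, 15, 18, 17, 9, 1, 16, 7, 13, 14, 3, 8, 0, 2]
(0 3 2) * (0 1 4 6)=(0 3 2 1 4 6)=[3, 4, 1, 2, 6, 5, 0]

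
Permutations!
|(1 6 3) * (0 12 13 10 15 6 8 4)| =10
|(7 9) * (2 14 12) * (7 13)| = |(2 14 12)(7 9 13)| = 3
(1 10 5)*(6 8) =(1 10 5)(6 8) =[0, 10, 2, 3, 4, 1, 8, 7, 6, 9, 5]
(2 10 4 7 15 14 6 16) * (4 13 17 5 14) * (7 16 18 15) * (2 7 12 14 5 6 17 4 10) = (4 16 7 12 14 17 6 18 15 10 13) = [0, 1, 2, 3, 16, 5, 18, 12, 8, 9, 13, 11, 14, 4, 17, 10, 7, 6, 15]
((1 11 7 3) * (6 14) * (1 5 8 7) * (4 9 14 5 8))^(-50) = (14)(3 8 7)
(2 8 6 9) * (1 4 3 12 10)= (1 4 3 12 10)(2 8 6 9)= [0, 4, 8, 12, 3, 5, 9, 7, 6, 2, 1, 11, 10]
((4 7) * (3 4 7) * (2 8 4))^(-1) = (2 3 4 8)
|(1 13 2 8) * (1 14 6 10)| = |(1 13 2 8 14 6 10)| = 7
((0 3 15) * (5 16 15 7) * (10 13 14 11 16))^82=((0 3 7 5 10 13 14 11 16 15))^82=(0 7 10 14 16)(3 5 13 11 15)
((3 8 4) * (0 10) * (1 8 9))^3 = ((0 10)(1 8 4 3 9))^3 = (0 10)(1 3 8 9 4)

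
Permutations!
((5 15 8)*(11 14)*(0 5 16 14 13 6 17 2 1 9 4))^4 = ((0 5 15 8 16 14 11 13 6 17 2 1 9 4))^4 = (0 16 6 9 15 11 2)(1 5 14 17 4 8 13)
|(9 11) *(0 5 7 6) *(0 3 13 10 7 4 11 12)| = |(0 5 4 11 9 12)(3 13 10 7 6)| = 30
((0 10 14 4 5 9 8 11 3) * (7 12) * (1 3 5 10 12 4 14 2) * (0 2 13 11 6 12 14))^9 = (0 14)(4 7 12 6 8 9 5 11 13 10)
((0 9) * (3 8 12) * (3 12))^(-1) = (12)(0 9)(3 8)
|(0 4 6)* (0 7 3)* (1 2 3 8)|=|(0 4 6 7 8 1 2 3)|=8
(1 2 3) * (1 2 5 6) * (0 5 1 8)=[5, 1, 3, 2, 4, 6, 8, 7, 0]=(0 5 6 8)(2 3)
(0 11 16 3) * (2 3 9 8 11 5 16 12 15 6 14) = (0 5 16 9 8 11 12 15 6 14 2 3) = [5, 1, 3, 0, 4, 16, 14, 7, 11, 8, 10, 12, 15, 13, 2, 6, 9]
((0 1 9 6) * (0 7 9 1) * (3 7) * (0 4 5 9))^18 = ((0 4 5 9 6 3 7))^18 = (0 6 4 3 5 7 9)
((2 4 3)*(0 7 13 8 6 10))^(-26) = (0 6 13)(2 4 3)(7 10 8)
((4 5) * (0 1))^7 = (0 1)(4 5)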